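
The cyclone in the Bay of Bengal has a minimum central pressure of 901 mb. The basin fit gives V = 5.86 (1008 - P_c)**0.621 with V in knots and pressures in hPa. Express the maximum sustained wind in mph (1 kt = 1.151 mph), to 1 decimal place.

ΔP = 1008 − 901 = 107 mb.
V ≈ 5.86 × 107^0.621 = 5.86 × 18.207 ≈ 106.695 kt.
106.695 × 1.151 ≈ 122.81 mph → 122.8 mph.

122.8 mph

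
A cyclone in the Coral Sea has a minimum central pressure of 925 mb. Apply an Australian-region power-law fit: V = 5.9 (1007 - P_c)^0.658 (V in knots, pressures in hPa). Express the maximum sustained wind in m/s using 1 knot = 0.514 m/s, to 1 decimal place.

ΔP = 1007 − 925 = 82 mb.
V ≈ 5.9 × 82^0.658 = 5.9 × 18.167 ≈ 107.187 kt.
107.187 × 0.514 ≈ 55.09 m/s → 55.1 m/s.

55.1 m/s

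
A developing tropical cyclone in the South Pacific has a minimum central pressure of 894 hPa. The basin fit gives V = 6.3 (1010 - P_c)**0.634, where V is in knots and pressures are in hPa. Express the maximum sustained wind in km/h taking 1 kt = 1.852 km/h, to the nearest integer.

238 km/h

ΔP = 1010 − 894 = 116 hPa.
V ≈ 6.3 × 116^0.634 = 6.3 × 20.364 ≈ 128.294 kt.
128.294 × 1.852 ≈ 237.60 km/h → 238 km/h.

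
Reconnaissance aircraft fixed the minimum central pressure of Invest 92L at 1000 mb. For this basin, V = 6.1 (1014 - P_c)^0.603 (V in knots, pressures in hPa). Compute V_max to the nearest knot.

ΔP = 1014 − 1000 = 14 mb.
14^0.603 ≈ 4.910.
V ≈ 6.1 × 4.910 ≈ 30.0 kt.

30 kt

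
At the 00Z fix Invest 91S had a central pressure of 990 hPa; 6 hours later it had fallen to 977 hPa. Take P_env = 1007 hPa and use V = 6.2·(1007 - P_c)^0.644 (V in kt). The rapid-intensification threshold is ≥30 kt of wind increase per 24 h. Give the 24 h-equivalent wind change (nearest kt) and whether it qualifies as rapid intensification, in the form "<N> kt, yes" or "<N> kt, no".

68 kt, yes

V₁: ΔP = 17, V ≈ 6.2 × 17^0.644 ≈ 38.44 kt.
V₂: ΔP = 30, V ≈ 6.2 × 30^0.644 ≈ 55.42 kt.
ΔV over 6 h = 16.98 kt → 24 h equivalent = 16.98 × 24/6 ≈ 67.92 kt.
68 kt ≥ 30 kt ⇒ rapid intensification.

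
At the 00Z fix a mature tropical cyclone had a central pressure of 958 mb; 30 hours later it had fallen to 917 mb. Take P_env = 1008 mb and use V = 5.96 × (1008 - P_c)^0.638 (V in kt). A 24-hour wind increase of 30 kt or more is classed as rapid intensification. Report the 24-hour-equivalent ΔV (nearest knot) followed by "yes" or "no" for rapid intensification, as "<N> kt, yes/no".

27 kt, no

V₁: ΔP = 50, V ≈ 5.96 × 50^0.638 ≈ 72.31 kt.
V₂: ΔP = 91, V ≈ 5.96 × 91^0.638 ≈ 105.95 kt.
ΔV over 30 h = 33.64 kt → 24 h equivalent = 33.64 × 24/30 ≈ 26.91 kt.
27 kt < 30 kt ⇒ not rapid intensification.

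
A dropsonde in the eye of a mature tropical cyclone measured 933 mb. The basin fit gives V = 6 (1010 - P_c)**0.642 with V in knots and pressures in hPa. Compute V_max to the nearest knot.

ΔP = 1010 − 933 = 77 mb.
77^0.642 ≈ 16.260.
V ≈ 6 × 16.260 ≈ 97.6 kt.

98 kt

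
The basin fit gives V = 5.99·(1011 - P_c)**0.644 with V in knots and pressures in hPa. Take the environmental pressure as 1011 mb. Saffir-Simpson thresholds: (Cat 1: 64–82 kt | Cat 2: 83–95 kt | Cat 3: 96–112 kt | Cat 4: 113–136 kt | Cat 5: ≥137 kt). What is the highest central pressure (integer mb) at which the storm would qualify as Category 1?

971 mb

Category 1 begins at V = 64 kt.
Required ΔP = (64/5.99)^(1/0.644) = 10.684^1.553 ≈ 39.58 mb.
P_c ≤ 1011 − 39.58 = 971.42, so the highest integer P_c is 971 mb.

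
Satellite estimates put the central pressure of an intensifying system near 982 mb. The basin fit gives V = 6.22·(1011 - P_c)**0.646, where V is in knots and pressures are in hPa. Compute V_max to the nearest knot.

55 kt

ΔP = 1011 − 982 = 29 mb.
29^0.646 ≈ 8.805.
V ≈ 6.22 × 8.805 ≈ 54.8 kt.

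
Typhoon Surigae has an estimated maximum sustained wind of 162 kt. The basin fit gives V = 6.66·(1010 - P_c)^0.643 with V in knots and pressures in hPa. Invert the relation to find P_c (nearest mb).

ΔP = (V / 6.66)^(1/0.643) = (162/6.66)^1.555.
162/6.66 = 24.324; 24.324^1.555 ≈ 143.08 mb.
P_c = 1010 − 143.08 = 866.92 ≈ 867 mb.

867 mb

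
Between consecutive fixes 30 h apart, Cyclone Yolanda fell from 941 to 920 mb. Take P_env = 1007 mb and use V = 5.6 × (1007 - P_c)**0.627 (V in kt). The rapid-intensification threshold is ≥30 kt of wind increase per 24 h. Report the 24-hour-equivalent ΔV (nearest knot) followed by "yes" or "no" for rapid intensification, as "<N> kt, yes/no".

12 kt, no

V₁: ΔP = 66, V ≈ 5.6 × 66^0.627 ≈ 77.45 kt.
V₂: ΔP = 87, V ≈ 5.6 × 87^0.627 ≈ 92.10 kt.
ΔV over 30 h = 14.65 kt → 24 h equivalent = 14.65 × 24/30 ≈ 11.72 kt.
12 kt < 30 kt ⇒ not rapid intensification.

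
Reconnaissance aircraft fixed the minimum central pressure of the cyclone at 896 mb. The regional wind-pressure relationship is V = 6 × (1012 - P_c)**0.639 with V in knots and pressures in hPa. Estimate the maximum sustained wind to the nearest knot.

ΔP = 1012 − 896 = 116 mb.
116^0.639 ≈ 20.854.
V ≈ 6 × 20.854 ≈ 125.1 kt.

125 kt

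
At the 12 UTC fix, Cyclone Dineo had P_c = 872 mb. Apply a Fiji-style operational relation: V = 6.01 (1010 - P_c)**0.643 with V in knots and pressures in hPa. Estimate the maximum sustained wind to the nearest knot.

143 kt

ΔP = 1010 − 872 = 138 mb.
138^0.643 ≈ 23.765.
V ≈ 6.01 × 23.765 ≈ 142.8 kt.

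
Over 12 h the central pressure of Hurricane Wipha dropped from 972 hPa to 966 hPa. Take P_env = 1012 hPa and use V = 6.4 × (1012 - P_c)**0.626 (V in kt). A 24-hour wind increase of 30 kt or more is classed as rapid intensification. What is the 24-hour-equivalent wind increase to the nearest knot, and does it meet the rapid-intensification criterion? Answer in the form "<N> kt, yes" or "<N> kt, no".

12 kt, no

V₁: ΔP = 40, V ≈ 6.4 × 40^0.626 ≈ 64.43 kt.
V₂: ΔP = 46, V ≈ 6.4 × 46^0.626 ≈ 70.32 kt.
ΔV over 12 h = 5.89 kt → 24 h equivalent = 5.89 × 24/12 ≈ 11.78 kt.
12 kt < 30 kt ⇒ not rapid intensification.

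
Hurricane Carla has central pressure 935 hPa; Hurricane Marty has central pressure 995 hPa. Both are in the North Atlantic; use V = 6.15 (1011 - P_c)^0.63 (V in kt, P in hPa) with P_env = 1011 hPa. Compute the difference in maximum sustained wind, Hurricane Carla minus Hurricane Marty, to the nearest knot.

Hurricane Carla: ΔP = 76; V ≈ 6.15 × 76^0.63 ≈ 94.14 kt.
Hurricane Marty: ΔP = 16; V ≈ 6.15 × 16^0.63 ≈ 35.28 kt.
Difference ≈ 94.14 − 35.28 = 58.86 → 59 kt.

59 kt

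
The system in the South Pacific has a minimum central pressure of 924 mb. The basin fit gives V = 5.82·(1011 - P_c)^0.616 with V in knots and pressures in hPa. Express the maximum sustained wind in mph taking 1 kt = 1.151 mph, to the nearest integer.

ΔP = 1011 − 924 = 87 mb.
V ≈ 5.82 × 87^0.616 = 5.82 × 15.658 ≈ 91.131 kt.
91.131 × 1.151 ≈ 104.89 mph → 105 mph.

105 mph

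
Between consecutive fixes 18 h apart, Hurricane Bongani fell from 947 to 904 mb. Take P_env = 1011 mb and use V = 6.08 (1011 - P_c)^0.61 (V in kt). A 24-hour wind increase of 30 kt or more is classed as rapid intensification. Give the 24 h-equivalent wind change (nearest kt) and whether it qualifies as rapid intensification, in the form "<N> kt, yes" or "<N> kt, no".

V₁: ΔP = 64, V ≈ 6.08 × 64^0.61 ≈ 76.86 kt.
V₂: ΔP = 107, V ≈ 6.08 × 107^0.61 ≈ 105.15 kt.
ΔV over 18 h = 28.29 kt → 24 h equivalent = 28.29 × 24/18 ≈ 37.72 kt.
38 kt ≥ 30 kt ⇒ rapid intensification.

38 kt, yes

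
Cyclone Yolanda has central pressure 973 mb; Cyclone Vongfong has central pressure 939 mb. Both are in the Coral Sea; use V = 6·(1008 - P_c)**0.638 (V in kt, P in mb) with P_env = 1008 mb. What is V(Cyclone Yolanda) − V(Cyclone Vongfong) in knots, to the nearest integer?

-31 kt

Cyclone Yolanda: ΔP = 35; V ≈ 6 × 35^0.638 ≈ 57.98 kt.
Cyclone Vongfong: ΔP = 69; V ≈ 6 × 69^0.638 ≈ 89.40 kt.
Difference ≈ 57.98 − 89.40 = -31.42 → -31 kt.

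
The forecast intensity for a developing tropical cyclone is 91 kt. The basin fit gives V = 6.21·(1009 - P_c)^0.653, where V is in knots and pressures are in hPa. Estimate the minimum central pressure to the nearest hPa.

ΔP = (V / 6.21)^(1/0.653) = (91/6.21)^1.531.
91/6.21 = 14.654; 14.654^1.531 ≈ 61.03 hPa.
P_c = 1009 − 61.03 = 947.97 ≈ 948 hPa.

948 hPa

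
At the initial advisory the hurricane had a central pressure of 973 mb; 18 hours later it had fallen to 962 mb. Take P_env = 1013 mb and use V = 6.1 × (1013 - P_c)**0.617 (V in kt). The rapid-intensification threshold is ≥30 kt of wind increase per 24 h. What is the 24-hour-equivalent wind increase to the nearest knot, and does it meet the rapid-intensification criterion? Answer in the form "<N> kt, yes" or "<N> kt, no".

V₁: ΔP = 40, V ≈ 6.1 × 40^0.617 ≈ 59.40 kt.
V₂: ΔP = 51, V ≈ 6.1 × 51^0.617 ≈ 69.01 kt.
ΔV over 18 h = 9.61 kt → 24 h equivalent = 9.61 × 24/18 ≈ 12.81 kt.
13 kt < 30 kt ⇒ not rapid intensification.

13 kt, no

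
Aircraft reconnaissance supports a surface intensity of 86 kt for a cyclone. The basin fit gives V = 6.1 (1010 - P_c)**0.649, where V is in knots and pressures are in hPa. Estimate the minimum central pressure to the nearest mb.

ΔP = (V / 6.1)^(1/0.649) = (86/6.1)^1.541.
86/6.1 = 14.098; 14.098^1.541 ≈ 58.98 mb.
P_c = 1010 − 58.98 = 951.02 ≈ 951 mb.

951 mb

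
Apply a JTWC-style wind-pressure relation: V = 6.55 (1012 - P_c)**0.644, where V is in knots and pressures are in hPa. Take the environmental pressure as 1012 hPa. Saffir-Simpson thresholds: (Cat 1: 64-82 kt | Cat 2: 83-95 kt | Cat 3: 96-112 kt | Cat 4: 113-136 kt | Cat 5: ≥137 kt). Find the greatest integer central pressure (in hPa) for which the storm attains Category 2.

Category 2 begins at V = 83 kt.
Required ΔP = (83/6.55)^(1/0.644) = 12.672^1.553 ≈ 51.58 hPa.
P_c ≤ 1012 − 51.58 = 960.42, so the highest integer P_c is 960 hPa.

960 hPa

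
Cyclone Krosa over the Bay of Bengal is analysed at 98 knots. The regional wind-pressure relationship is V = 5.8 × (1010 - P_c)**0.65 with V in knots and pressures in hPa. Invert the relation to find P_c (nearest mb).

933 mb

ΔP = (V / 5.8)^(1/0.65) = (98/5.8)^1.538.
98/5.8 = 16.897; 16.897^1.538 ≈ 77.43 mb.
P_c = 1010 − 77.43 = 932.57 ≈ 933 mb.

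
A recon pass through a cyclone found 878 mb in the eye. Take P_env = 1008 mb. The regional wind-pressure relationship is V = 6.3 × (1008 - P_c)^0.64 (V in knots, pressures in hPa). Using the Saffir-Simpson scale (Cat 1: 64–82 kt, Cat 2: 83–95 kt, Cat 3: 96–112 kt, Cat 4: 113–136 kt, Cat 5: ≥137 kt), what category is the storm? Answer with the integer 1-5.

ΔP = 1008 − 878 = 130 mb.
V ≈ 6.3 × 130^0.64 = 6.3 × 22.54 ≈ 142 kt.
142 kt falls in the Category 5 band.

5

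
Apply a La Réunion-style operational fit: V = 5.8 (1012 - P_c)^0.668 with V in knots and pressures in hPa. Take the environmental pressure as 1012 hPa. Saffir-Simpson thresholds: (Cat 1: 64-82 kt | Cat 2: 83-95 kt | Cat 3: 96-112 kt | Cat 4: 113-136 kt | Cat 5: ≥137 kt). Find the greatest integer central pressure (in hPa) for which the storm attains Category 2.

958 hPa

Category 2 begins at V = 83 kt.
Required ΔP = (83/5.8)^(1/0.668) = 14.310^1.497 ≈ 53.71 hPa.
P_c ≤ 1012 − 53.71 = 958.29, so the highest integer P_c is 958 hPa.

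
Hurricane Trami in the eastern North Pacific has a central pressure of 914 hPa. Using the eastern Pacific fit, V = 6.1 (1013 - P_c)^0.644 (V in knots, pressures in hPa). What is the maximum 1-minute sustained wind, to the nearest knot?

118 kt

ΔP = 1013 − 914 = 99 hPa.
99^0.644 ≈ 19.284.
V ≈ 6.1 × 19.284 ≈ 117.6 kt.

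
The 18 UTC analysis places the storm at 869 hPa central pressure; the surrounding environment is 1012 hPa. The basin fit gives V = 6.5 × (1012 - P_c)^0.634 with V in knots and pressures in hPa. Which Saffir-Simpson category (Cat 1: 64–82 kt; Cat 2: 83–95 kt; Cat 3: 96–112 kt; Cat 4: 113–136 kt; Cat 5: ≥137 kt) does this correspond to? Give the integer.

ΔP = 1012 − 869 = 143 hPa.
V ≈ 6.5 × 143^0.634 = 6.5 × 23.25 ≈ 151 kt.
151 kt falls in the Category 5 band.

5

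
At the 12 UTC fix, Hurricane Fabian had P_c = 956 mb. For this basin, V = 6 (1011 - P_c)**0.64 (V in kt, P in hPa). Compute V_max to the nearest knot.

78 kt

ΔP = 1011 − 956 = 55 mb.
55^0.64 ≈ 12.997.
V ≈ 6 × 12.997 ≈ 78.0 kt.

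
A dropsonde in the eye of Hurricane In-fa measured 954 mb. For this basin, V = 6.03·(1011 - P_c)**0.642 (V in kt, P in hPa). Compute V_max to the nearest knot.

ΔP = 1011 − 954 = 57 mb.
57^0.642 ≈ 13.405.
V ≈ 6.03 × 13.405 ≈ 80.8 kt.

81 kt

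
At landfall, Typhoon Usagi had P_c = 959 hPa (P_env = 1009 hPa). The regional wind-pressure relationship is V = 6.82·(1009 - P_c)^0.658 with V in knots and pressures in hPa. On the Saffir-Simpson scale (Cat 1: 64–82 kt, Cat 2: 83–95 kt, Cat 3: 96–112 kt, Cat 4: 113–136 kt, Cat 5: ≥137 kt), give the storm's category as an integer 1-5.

2

ΔP = 1009 − 959 = 50 hPa.
V ≈ 6.82 × 50^0.658 = 6.82 × 13.12 ≈ 89 kt.
89 kt falls in the Category 2 band.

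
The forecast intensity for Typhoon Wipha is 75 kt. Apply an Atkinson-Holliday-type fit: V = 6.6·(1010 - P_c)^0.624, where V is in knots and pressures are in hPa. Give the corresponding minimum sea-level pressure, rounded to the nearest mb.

961 mb

ΔP = (V / 6.6)^(1/0.624) = (75/6.6)^1.603.
75/6.6 = 11.364; 11.364^1.603 ≈ 49.15 mb.
P_c = 1010 − 49.15 = 960.85 ≈ 961 mb.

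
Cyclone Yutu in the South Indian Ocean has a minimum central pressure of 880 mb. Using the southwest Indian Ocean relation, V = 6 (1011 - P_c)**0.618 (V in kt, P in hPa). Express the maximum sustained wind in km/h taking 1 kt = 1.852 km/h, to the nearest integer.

ΔP = 1011 − 880 = 131 mb.
V ≈ 6 × 131^0.618 = 6 × 20.346 ≈ 122.074 kt.
122.074 × 1.852 ≈ 226.08 km/h → 226 km/h.

226 km/h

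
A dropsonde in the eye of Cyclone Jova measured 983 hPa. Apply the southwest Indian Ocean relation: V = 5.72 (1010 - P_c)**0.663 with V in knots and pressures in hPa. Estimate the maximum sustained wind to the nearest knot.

51 kt

ΔP = 1010 − 983 = 27 hPa.
27^0.663 ≈ 8.892.
V ≈ 5.72 × 8.892 ≈ 50.9 kt.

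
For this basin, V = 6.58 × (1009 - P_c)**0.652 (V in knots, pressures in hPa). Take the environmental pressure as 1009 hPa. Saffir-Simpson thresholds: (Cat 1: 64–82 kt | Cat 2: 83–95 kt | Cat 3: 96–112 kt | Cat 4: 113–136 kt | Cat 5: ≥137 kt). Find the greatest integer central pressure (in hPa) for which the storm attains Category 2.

960 hPa

Category 2 begins at V = 83 kt.
Required ΔP = (83/6.58)^(1/0.652) = 12.614^1.534 ≈ 48.80 hPa.
P_c ≤ 1009 − 48.80 = 960.20, so the highest integer P_c is 960 hPa.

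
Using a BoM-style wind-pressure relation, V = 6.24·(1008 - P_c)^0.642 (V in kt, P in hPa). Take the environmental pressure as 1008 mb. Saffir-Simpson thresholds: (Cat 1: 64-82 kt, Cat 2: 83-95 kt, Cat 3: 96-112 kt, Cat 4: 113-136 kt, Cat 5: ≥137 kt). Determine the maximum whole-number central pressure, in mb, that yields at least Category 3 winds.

Category 3 begins at V = 96 kt.
Required ΔP = (96/6.24)^(1/0.642) = 15.385^1.558 ≈ 70.64 mb.
P_c ≤ 1008 − 70.64 = 937.36, so the highest integer P_c is 937 mb.

937 mb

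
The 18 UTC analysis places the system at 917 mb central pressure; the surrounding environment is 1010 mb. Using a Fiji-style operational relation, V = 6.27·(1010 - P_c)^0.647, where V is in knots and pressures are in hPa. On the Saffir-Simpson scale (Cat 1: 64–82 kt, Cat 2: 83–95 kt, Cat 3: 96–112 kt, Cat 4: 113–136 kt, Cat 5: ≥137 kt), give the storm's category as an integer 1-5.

ΔP = 1010 − 917 = 93 mb.
V ≈ 6.27 × 93^0.647 = 6.27 × 18.78 ≈ 118 kt.
118 kt falls in the Category 4 band.

4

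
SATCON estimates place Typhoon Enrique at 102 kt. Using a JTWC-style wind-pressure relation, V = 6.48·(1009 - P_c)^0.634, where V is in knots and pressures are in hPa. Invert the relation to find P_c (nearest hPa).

932 hPa

ΔP = (V / 6.48)^(1/0.634) = (102/6.48)^1.577.
102/6.48 = 15.741; 15.741^1.577 ≈ 77.28 hPa.
P_c = 1009 − 77.28 = 931.72 ≈ 932 hPa.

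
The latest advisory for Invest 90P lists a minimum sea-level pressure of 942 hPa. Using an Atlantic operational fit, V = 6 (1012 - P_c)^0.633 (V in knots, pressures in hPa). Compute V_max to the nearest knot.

ΔP = 1012 − 942 = 70 hPa.
70^0.633 ≈ 14.721.
V ≈ 6 × 14.721 ≈ 88.3 kt.

88 kt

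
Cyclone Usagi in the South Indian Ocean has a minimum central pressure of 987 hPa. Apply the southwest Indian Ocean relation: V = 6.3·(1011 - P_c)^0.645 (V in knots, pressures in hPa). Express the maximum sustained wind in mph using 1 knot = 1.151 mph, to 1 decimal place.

ΔP = 1011 − 987 = 24 hPa.
V ≈ 6.3 × 24^0.645 = 6.3 × 7.767 ≈ 48.930 kt.
48.930 × 1.151 ≈ 56.32 mph → 56.3 mph.

56.3 mph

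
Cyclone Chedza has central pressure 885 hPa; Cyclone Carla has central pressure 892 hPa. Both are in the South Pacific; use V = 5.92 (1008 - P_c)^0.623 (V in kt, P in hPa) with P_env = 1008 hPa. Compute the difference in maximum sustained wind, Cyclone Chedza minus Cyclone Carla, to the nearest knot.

4 kt

Cyclone Chedza: ΔP = 123; V ≈ 5.92 × 123^0.623 ≈ 118.67 kt.
Cyclone Carla: ΔP = 116; V ≈ 5.92 × 116^0.623 ≈ 114.41 kt.
Difference ≈ 118.67 − 114.41 = 4.26 → 4 kt.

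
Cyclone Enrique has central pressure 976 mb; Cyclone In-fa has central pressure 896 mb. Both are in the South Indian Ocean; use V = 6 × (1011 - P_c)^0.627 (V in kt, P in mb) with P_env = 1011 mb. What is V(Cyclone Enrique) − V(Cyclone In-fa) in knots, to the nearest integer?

Cyclone Enrique: ΔP = 35; V ≈ 6 × 35^0.627 ≈ 55.75 kt.
Cyclone In-fa: ΔP = 115; V ≈ 6 × 115^0.627 ≈ 117.55 kt.
Difference ≈ 55.75 − 117.55 = -61.80 → -62 kt.

-62 kt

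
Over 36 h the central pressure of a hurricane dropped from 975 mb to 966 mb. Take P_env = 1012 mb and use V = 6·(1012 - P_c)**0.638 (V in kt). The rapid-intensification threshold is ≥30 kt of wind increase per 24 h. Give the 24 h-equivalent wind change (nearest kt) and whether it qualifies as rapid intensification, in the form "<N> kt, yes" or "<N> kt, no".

6 kt, no

V₁: ΔP = 37, V ≈ 6 × 37^0.638 ≈ 60.07 kt.
V₂: ΔP = 46, V ≈ 6 × 46^0.638 ≈ 69.02 kt.
ΔV over 36 h = 8.95 kt → 24 h equivalent = 8.95 × 24/36 ≈ 5.97 kt.
6 kt < 30 kt ⇒ not rapid intensification.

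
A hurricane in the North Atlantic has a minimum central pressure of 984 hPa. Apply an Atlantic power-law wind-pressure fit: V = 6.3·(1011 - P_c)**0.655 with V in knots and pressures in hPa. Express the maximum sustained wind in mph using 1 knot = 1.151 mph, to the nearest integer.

ΔP = 1011 − 984 = 27 hPa.
V ≈ 6.3 × 27^0.655 = 6.3 × 8.661 ≈ 54.561 kt.
54.561 × 1.151 ≈ 62.80 mph → 63 mph.

63 mph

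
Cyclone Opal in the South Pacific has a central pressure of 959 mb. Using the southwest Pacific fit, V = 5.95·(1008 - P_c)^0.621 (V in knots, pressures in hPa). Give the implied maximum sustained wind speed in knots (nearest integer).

ΔP = 1008 − 959 = 49 mb.
49^0.621 ≈ 11.210.
V ≈ 5.95 × 11.210 ≈ 66.7 kt.

67 kt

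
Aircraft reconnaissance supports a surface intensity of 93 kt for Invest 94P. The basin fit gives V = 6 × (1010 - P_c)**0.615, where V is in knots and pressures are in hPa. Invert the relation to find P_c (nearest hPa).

ΔP = (V / 6)^(1/0.615) = (93/6)^1.626.
93/6 = 15.500; 15.500^1.626 ≈ 86.20 hPa.
P_c = 1010 − 86.20 = 923.80 ≈ 924 hPa.

924 hPa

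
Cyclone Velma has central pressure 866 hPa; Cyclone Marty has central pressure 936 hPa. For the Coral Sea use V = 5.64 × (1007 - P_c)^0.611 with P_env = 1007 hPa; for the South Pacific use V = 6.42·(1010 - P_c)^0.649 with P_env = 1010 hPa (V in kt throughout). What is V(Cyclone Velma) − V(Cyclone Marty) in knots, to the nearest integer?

Cyclone Velma: ΔP = 141; V ≈ 5.64 × 141^0.611 ≈ 116.00 kt.
Cyclone Marty: ΔP = 74; V ≈ 6.42 × 74^0.649 ≈ 104.87 kt.
Difference ≈ 116.00 − 104.87 = 11.13 → 11 kt.

11 kt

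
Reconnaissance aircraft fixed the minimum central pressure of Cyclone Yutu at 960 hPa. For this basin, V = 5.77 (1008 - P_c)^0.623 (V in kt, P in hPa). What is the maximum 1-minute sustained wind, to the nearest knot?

64 kt

ΔP = 1008 − 960 = 48 hPa.
48^0.623 ≈ 11.154.
V ≈ 5.77 × 11.154 ≈ 64.4 kt.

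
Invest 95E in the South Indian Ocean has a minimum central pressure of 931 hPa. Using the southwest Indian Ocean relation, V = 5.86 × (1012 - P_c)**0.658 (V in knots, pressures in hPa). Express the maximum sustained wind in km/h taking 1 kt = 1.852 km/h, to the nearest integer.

ΔP = 1012 − 931 = 81 hPa.
V ≈ 5.86 × 81^0.658 = 5.86 × 18.021 ≈ 105.604 kt.
105.604 × 1.852 ≈ 195.58 km/h → 196 km/h.

196 km/h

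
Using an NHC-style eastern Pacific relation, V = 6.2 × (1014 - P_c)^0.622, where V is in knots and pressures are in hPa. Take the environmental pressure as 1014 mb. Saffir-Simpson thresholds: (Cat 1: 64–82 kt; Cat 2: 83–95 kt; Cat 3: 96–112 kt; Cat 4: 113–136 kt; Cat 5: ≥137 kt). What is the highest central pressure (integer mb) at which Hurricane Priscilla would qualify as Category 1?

Category 1 begins at V = 64 kt.
Required ΔP = (64/6.2)^(1/0.622) = 10.323^1.608 ≈ 42.65 mb.
P_c ≤ 1014 − 42.65 = 971.35, so the highest integer P_c is 971 mb.

971 mb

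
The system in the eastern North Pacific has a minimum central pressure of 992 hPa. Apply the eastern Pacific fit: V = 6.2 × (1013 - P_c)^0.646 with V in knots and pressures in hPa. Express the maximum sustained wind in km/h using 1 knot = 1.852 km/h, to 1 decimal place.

ΔP = 1013 − 992 = 21 hPa.
V ≈ 6.2 × 21^0.646 = 6.2 × 7.147 ≈ 44.314 kt.
44.314 × 1.852 ≈ 82.07 km/h → 82.1 km/h.

82.1 km/h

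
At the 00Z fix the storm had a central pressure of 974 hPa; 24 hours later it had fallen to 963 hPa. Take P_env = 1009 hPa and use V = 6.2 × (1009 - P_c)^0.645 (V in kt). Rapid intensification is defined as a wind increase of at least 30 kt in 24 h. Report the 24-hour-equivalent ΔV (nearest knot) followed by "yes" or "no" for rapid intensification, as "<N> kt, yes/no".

V₁: ΔP = 35, V ≈ 6.2 × 35^0.645 ≈ 61.42 kt.
V₂: ΔP = 46, V ≈ 6.2 × 46^0.645 ≈ 73.26 kt.
ΔV over 24 h = 11.84 kt → 24 h equivalent = 11.84 × 24/24 ≈ 11.84 kt.
12 kt < 30 kt ⇒ not rapid intensification.

12 kt, no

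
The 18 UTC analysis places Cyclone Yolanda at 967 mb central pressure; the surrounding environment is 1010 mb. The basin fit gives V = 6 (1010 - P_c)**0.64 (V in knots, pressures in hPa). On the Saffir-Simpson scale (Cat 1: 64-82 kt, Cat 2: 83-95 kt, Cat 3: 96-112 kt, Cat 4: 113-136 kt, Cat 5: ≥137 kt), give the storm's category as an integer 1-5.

ΔP = 1010 − 967 = 43 mb.
V ≈ 6 × 43^0.64 = 6 × 11.10 ≈ 67 kt.
67 kt falls in the Category 1 band.

1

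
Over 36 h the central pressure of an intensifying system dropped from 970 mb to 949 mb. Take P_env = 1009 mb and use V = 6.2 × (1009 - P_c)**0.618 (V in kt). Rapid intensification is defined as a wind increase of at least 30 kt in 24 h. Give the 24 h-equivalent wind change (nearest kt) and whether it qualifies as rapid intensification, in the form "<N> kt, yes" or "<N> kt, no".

V₁: ΔP = 39, V ≈ 6.2 × 39^0.618 ≈ 59.66 kt.
V₂: ΔP = 60, V ≈ 6.2 × 60^0.618 ≈ 77.86 kt.
ΔV over 36 h = 18.20 kt → 24 h equivalent = 18.20 × 24/36 ≈ 12.13 kt.
12 kt < 30 kt ⇒ not rapid intensification.

12 kt, no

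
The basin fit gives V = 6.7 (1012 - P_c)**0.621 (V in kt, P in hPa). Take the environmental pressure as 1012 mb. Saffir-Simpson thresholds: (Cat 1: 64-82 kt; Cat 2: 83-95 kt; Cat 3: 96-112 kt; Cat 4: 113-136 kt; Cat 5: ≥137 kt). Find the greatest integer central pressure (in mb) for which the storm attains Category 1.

Category 1 begins at V = 64 kt.
Required ΔP = (64/6.7)^(1/0.621) = 9.552^1.610 ≈ 37.87 mb.
P_c ≤ 1012 − 37.87 = 974.13, so the highest integer P_c is 974 mb.

974 mb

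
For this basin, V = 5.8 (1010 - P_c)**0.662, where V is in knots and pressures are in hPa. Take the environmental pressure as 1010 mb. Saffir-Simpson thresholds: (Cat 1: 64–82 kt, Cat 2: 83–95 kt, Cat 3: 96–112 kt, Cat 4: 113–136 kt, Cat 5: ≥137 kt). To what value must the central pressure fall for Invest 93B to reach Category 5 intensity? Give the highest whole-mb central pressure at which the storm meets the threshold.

891 mb

Category 5 begins at V = 137 kt.
Required ΔP = (137/5.8)^(1/0.662) = 23.621^1.511 ≈ 118.70 mb.
P_c ≤ 1010 − 118.70 = 891.30, so the highest integer P_c is 891 mb.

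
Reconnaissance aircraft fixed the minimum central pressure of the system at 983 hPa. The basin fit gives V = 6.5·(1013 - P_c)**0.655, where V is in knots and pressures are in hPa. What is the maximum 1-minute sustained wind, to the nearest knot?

ΔP = 1013 − 983 = 30 hPa.
30^0.655 ≈ 9.279.
V ≈ 6.5 × 9.279 ≈ 60.3 kt.

60 kt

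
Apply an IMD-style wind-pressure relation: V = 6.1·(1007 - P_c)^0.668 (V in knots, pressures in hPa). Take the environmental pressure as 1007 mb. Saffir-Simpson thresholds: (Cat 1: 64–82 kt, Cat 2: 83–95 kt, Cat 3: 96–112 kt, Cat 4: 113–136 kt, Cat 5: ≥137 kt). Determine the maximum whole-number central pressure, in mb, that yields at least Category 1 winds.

Category 1 begins at V = 64 kt.
Required ΔP = (64/6.1)^(1/0.668) = 10.492^1.497 ≈ 33.75 mb.
P_c ≤ 1007 − 33.75 = 973.25, so the highest integer P_c is 973 mb.

973 mb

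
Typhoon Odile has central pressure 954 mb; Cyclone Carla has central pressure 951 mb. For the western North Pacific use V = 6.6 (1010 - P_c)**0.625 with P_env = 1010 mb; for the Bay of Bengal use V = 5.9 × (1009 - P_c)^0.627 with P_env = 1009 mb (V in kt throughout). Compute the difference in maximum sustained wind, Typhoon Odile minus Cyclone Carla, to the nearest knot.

6 kt

Typhoon Odile: ΔP = 56; V ≈ 6.6 × 56^0.625 ≈ 81.69 kt.
Cyclone Carla: ΔP = 58; V ≈ 5.9 × 58^0.627 ≈ 75.25 kt.
Difference ≈ 81.69 − 75.25 = 6.44 → 6 kt.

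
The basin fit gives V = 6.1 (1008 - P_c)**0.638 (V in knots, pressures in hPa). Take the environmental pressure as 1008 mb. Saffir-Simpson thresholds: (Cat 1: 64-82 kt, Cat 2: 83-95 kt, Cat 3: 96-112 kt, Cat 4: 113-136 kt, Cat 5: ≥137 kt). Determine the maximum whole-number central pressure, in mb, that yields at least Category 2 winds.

948 mb

Category 2 begins at V = 83 kt.
Required ΔP = (83/6.1)^(1/0.638) = 13.607^1.567 ≈ 59.85 mb.
P_c ≤ 1008 − 59.85 = 948.15, so the highest integer P_c is 948 mb.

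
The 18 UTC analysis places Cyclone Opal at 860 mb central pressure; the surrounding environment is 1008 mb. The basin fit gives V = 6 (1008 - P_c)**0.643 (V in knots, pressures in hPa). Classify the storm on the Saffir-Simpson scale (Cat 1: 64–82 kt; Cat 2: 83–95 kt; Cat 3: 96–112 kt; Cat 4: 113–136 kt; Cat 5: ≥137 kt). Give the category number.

5

ΔP = 1008 − 860 = 148 mb.
V ≈ 6 × 148^0.643 = 6 × 24.86 ≈ 149 kt.
149 kt falls in the Category 5 band.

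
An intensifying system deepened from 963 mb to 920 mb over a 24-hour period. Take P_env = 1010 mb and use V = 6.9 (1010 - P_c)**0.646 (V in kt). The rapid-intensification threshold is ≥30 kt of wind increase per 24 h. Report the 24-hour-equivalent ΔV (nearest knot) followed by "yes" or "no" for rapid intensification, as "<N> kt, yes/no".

V₁: ΔP = 47, V ≈ 6.9 × 47^0.646 ≈ 82.99 kt.
V₂: ΔP = 90, V ≈ 6.9 × 90^0.646 ≈ 126.27 kt.
ΔV over 24 h = 43.28 kt → 24 h equivalent = 43.28 × 24/24 ≈ 43.28 kt.
43 kt ≥ 30 kt ⇒ rapid intensification.

43 kt, yes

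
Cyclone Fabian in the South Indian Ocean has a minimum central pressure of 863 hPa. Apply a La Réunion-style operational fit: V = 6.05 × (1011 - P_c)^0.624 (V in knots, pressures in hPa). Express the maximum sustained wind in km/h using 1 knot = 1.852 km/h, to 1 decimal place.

ΔP = 1011 − 863 = 148 hPa.
V ≈ 6.05 × 148^0.624 = 6.05 × 22.607 ≈ 136.772 kt.
136.772 × 1.852 ≈ 253.30 km/h → 253.3 km/h.

253.3 km/h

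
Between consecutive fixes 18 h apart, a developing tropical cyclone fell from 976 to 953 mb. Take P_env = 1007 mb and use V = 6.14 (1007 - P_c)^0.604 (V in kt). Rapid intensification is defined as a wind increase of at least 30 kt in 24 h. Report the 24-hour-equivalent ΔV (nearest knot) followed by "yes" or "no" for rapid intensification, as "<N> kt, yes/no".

V₁: ΔP = 31, V ≈ 6.14 × 31^0.604 ≈ 48.86 kt.
V₂: ΔP = 54, V ≈ 6.14 × 54^0.604 ≈ 68.32 kt.
ΔV over 18 h = 19.46 kt → 24 h equivalent = 19.46 × 24/18 ≈ 25.95 kt.
26 kt < 30 kt ⇒ not rapid intensification.

26 kt, no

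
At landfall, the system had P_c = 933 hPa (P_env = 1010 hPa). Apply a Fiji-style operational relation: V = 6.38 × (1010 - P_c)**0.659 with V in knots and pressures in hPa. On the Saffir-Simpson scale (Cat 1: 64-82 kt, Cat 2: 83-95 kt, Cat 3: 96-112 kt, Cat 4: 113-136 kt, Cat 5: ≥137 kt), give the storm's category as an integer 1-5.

ΔP = 1010 − 933 = 77 hPa.
V ≈ 6.38 × 77^0.659 = 6.38 × 17.51 ≈ 112 kt.
112 kt falls in the Category 3 band.

3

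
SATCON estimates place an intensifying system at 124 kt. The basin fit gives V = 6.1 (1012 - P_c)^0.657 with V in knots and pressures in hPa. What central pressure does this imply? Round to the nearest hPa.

ΔP = (V / 6.1)^(1/0.657) = (124/6.1)^1.522.
124/6.1 = 20.328; 20.328^1.522 ≈ 97.95 hPa.
P_c = 1012 − 97.95 = 914.05 ≈ 914 hPa.

914 hPa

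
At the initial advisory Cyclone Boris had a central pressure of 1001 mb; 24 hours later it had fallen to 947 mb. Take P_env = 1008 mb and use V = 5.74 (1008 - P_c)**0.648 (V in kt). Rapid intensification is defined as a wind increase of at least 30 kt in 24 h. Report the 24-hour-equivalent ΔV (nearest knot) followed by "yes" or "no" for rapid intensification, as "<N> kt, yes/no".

62 kt, yes

V₁: ΔP = 7, V ≈ 5.74 × 7^0.648 ≈ 20.26 kt.
V₂: ΔP = 61, V ≈ 5.74 × 61^0.648 ≈ 82.38 kt.
ΔV over 24 h = 62.12 kt → 24 h equivalent = 62.12 × 24/24 ≈ 62.12 kt.
62 kt ≥ 30 kt ⇒ rapid intensification.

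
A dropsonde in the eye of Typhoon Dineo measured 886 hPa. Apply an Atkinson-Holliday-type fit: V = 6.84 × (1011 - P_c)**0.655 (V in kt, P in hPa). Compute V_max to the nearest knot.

ΔP = 1011 − 886 = 125 hPa.
125^0.655 ≈ 23.631.
V ≈ 6.84 × 23.631 ≈ 161.6 kt.

162 kt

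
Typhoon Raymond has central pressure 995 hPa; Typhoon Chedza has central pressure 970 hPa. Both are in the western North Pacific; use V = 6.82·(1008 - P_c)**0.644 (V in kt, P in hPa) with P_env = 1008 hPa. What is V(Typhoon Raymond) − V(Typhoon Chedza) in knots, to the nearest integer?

Typhoon Raymond: ΔP = 13; V ≈ 6.82 × 13^0.644 ≈ 35.58 kt.
Typhoon Chedza: ΔP = 38; V ≈ 6.82 × 38^0.644 ≈ 70.98 kt.
Difference ≈ 35.58 − 70.98 = -35.40 → -35 kt.

-35 kt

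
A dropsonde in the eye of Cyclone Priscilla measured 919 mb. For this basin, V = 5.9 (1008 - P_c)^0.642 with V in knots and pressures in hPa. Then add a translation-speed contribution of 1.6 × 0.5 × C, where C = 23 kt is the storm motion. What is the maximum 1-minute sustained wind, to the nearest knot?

124 kt

ΔP = 1008 − 919 = 89 mb.
89^0.642 ≈ 17.845.
V ≈ 5.9 × 17.845 ≈ 105.3 kt.
Translation term: 1.6 × 0.5 × 23 = 18.4 kt.
Corrected V ≈ 123.7 kt → 124 kt.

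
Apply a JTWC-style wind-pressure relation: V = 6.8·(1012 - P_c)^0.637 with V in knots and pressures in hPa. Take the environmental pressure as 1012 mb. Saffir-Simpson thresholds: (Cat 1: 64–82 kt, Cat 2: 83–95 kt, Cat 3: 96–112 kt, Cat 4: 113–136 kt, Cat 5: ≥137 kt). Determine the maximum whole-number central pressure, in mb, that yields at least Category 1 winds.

978 mb

Category 1 begins at V = 64 kt.
Required ΔP = (64/6.8)^(1/0.637) = 9.412^1.570 ≈ 33.77 mb.
P_c ≤ 1012 − 33.77 = 978.23, so the highest integer P_c is 978 mb.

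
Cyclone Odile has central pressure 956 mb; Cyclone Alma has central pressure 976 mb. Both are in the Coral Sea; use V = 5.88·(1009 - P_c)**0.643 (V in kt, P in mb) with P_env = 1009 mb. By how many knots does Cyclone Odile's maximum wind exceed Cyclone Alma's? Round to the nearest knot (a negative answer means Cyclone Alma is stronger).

Cyclone Odile: ΔP = 53; V ≈ 5.88 × 53^0.643 ≈ 75.52 kt.
Cyclone Alma: ΔP = 33; V ≈ 5.88 × 33^0.643 ≈ 55.69 kt.
Difference ≈ 75.52 − 55.69 = 19.83 → 20 kt.

20 kt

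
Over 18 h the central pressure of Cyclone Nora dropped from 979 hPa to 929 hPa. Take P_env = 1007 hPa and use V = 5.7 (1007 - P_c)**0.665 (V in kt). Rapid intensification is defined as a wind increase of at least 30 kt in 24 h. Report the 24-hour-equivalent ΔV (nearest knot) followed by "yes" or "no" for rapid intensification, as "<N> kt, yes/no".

V₁: ΔP = 28, V ≈ 5.7 × 28^0.665 ≈ 52.27 kt.
V₂: ΔP = 78, V ≈ 5.7 × 78^0.665 ≈ 103.30 kt.
ΔV over 18 h = 51.03 kt → 24 h equivalent = 51.03 × 24/18 ≈ 68.04 kt.
68 kt ≥ 30 kt ⇒ rapid intensification.

68 kt, yes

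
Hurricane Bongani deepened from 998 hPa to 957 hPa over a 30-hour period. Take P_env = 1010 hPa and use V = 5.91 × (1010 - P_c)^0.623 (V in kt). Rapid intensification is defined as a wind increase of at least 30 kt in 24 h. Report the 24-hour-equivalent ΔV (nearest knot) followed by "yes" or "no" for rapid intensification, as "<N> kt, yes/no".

V₁: ΔP = 12, V ≈ 5.91 × 12^0.623 ≈ 27.79 kt.
V₂: ΔP = 53, V ≈ 5.91 × 53^0.623 ≈ 70.12 kt.
ΔV over 30 h = 42.33 kt → 24 h equivalent = 42.33 × 24/30 ≈ 33.86 kt.
34 kt ≥ 30 kt ⇒ rapid intensification.

34 kt, yes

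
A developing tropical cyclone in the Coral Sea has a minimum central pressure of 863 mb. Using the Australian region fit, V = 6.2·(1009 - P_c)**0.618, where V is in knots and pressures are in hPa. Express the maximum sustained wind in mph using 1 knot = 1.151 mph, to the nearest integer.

155 mph

ΔP = 1009 − 863 = 146 mb.
V ≈ 6.2 × 146^0.618 = 6.2 × 21.756 ≈ 134.884 kt.
134.884 × 1.151 ≈ 155.25 mph → 155 mph.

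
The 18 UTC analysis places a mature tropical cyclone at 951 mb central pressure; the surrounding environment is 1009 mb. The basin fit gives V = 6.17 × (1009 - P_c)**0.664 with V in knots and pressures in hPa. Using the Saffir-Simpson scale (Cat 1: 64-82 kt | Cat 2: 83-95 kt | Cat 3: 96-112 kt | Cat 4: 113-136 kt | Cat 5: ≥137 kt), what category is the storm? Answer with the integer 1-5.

ΔP = 1009 − 951 = 58 mb.
V ≈ 6.17 × 58^0.664 = 6.17 × 14.82 ≈ 91 kt.
91 kt falls in the Category 2 band.

2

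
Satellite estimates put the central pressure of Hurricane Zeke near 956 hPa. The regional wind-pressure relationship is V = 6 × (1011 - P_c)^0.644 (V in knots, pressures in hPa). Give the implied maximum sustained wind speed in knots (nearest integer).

79 kt

ΔP = 1011 − 956 = 55 hPa.
55^0.644 ≈ 13.207.
V ≈ 6 × 13.207 ≈ 79.2 kt.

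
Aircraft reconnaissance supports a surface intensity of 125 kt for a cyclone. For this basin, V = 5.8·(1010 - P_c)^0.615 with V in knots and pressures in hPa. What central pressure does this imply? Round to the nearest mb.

863 mb

ΔP = (V / 5.8)^(1/0.615) = (125/5.8)^1.626.
125/5.8 = 21.552; 21.552^1.626 ≈ 147.32 mb.
P_c = 1010 − 147.32 = 862.68 ≈ 863 mb.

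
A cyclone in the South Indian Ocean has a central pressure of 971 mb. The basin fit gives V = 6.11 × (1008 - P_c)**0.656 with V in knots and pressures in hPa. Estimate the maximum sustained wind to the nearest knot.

65 kt

ΔP = 1008 − 971 = 37 mb.
37^0.656 ≈ 10.684.
V ≈ 6.11 × 10.684 ≈ 65.3 kt.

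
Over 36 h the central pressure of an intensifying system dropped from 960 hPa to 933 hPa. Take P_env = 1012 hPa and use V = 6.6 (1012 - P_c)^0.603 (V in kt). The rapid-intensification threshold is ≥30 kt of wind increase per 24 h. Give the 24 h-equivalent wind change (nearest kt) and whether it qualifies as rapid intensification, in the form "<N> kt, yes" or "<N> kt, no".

14 kt, no

V₁: ΔP = 52, V ≈ 6.6 × 52^0.603 ≈ 71.50 kt.
V₂: ΔP = 79, V ≈ 6.6 × 79^0.603 ≈ 92.01 kt.
ΔV over 36 h = 20.51 kt → 24 h equivalent = 20.51 × 24/36 ≈ 13.67 kt.
14 kt < 30 kt ⇒ not rapid intensification.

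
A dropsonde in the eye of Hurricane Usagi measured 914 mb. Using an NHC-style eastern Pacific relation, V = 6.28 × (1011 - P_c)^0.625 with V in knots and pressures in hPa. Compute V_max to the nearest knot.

ΔP = 1011 − 914 = 97 mb.
97^0.625 ≈ 17.447.
V ≈ 6.28 × 17.447 ≈ 109.6 kt.

110 kt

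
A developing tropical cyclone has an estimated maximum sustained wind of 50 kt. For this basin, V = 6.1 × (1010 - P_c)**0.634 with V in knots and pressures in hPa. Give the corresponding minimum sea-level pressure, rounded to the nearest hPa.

ΔP = (V / 6.1)^(1/0.634) = (50/6.1)^1.577.
50/6.1 = 8.197; 8.197^1.577 ≈ 27.61 hPa.
P_c = 1010 − 27.61 = 982.39 ≈ 982 hPa.

982 hPa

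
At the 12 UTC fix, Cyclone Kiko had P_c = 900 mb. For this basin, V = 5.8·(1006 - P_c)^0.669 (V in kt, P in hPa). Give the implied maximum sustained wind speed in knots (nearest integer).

ΔP = 1006 − 900 = 106 mb.
106^0.669 ≈ 22.643.
V ≈ 5.8 × 22.643 ≈ 131.3 kt.

131 kt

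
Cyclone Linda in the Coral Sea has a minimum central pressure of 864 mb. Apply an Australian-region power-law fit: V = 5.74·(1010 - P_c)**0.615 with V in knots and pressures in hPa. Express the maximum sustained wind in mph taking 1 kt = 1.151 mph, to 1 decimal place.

ΔP = 1010 − 864 = 146 mb.
V ≈ 5.74 × 146^0.615 = 5.74 × 21.433 ≈ 123.024 kt.
123.024 × 1.151 ≈ 141.60 mph → 141.6 mph.

141.6 mph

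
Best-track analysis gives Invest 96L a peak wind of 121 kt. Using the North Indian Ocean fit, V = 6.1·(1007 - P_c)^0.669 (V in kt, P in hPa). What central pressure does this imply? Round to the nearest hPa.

ΔP = (V / 6.1)^(1/0.669) = (121/6.1)^1.495.
121/6.1 = 19.836; 19.836^1.495 ≈ 86.98 hPa.
P_c = 1007 − 86.98 = 920.02 ≈ 920 hPa.

920 hPa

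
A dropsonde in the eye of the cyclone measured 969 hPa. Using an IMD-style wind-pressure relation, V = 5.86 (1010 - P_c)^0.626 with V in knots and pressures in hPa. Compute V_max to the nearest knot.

ΔP = 1010 − 969 = 41 hPa.
41^0.626 ≈ 10.224.
V ≈ 5.86 × 10.224 ≈ 59.9 kt.

60 kt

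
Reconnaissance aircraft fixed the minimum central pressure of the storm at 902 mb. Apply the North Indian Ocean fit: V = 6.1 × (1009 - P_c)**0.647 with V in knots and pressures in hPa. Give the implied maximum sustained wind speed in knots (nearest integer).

ΔP = 1009 − 902 = 107 mb.
107^0.647 ≈ 20.559.
V ≈ 6.1 × 20.559 ≈ 125.4 kt.

125 kt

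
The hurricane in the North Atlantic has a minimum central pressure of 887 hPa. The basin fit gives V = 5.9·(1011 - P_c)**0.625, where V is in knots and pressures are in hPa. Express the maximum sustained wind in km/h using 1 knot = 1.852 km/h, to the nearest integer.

ΔP = 1011 − 887 = 124 hPa.
V ≈ 5.9 × 124^0.625 = 5.9 × 20.342 ≈ 120.016 kt.
120.016 × 1.852 ≈ 222.27 km/h → 222 km/h.

222 km/h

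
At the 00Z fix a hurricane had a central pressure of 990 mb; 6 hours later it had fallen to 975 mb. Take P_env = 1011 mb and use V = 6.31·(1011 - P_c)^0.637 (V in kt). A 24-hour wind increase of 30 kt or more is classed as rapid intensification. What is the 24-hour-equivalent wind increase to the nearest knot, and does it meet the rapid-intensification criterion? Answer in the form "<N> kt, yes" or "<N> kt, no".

72 kt, yes

V₁: ΔP = 21, V ≈ 6.31 × 21^0.637 ≈ 43.88 kt.
V₂: ΔP = 36, V ≈ 6.31 × 36^0.637 ≈ 61.86 kt.
ΔV over 6 h = 17.98 kt → 24 h equivalent = 17.98 × 24/6 ≈ 71.92 kt.
72 kt ≥ 30 kt ⇒ rapid intensification.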